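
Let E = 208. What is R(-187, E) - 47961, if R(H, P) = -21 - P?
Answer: -48190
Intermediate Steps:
R(-187, E) - 47961 = (-21 - 1*208) - 47961 = (-21 - 208) - 47961 = -229 - 47961 = -48190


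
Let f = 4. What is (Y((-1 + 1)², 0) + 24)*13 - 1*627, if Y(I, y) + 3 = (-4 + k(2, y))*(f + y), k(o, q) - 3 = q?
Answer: -406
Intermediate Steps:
k(o, q) = 3 + q
Y(I, y) = -3 + (-1 + y)*(4 + y) (Y(I, y) = -3 + (-4 + (3 + y))*(4 + y) = -3 + (-1 + y)*(4 + y))
(Y((-1 + 1)², 0) + 24)*13 - 1*627 = ((-7 + 0*(3 + 0)) + 24)*13 - 1*627 = ((-7 + 0*3) + 24)*13 - 627 = ((-7 + 0) + 24)*13 - 627 = (-7 + 24)*13 - 627 = 17*13 - 627 = 221 - 627 = -406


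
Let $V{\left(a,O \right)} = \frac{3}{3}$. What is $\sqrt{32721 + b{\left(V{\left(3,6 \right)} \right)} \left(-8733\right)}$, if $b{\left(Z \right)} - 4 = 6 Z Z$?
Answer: $i \sqrt{54609} \approx 233.69 i$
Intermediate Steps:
$V{\left(a,O \right)} = 1$ ($V{\left(a,O \right)} = 3 \cdot \frac{1}{3} = 1$)
$b{\left(Z \right)} = 4 + 6 Z^{2}$ ($b{\left(Z \right)} = 4 + 6 Z Z = 4 + 6 Z^{2}$)
$\sqrt{32721 + b{\left(V{\left(3,6 \right)} \right)} \left(-8733\right)} = \sqrt{32721 + \left(4 + 6 \cdot 1^{2}\right) \left(-8733\right)} = \sqrt{32721 + \left(4 + 6 \cdot 1\right) \left(-8733\right)} = \sqrt{32721 + \left(4 + 6\right) \left(-8733\right)} = \sqrt{32721 + 10 \left(-8733\right)} = \sqrt{32721 - 87330} = \sqrt{-54609} = i \sqrt{54609}$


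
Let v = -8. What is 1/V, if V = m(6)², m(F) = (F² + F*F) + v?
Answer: 1/4096 ≈ 0.00024414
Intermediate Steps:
m(F) = -8 + 2*F² (m(F) = (F² + F*F) - 8 = (F² + F²) - 8 = 2*F² - 8 = -8 + 2*F²)
V = 4096 (V = (-8 + 2*6²)² = (-8 + 2*36)² = (-8 + 72)² = 64² = 4096)
1/V = 1/4096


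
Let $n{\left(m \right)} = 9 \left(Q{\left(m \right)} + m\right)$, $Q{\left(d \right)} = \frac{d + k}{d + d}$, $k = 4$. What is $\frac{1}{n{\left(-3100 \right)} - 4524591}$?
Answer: $- \frac{775}{3528177042} \approx -2.1966 \cdot 10^{-7}$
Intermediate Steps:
$Q{\left(d \right)} = \frac{4 + d}{2 d}$ ($Q{\left(d \right)} = \frac{d + 4}{d + d} = \frac{4 + d}{2 d}$)
$n{\left(m \right)} = 9 m + \frac{9 \left(4 + m\right)}{2 m}$ ($n{\left(m \right)} = 9 \left(\frac{4 + m}{2 m} + m\right) = 9 \left(m + \frac{4 + m}{2 m}\right) = 9 m + \frac{9 \left(4 + m\right)}{2 m}$)
$\frac{1}{n{\left(-3100 \right)} - 4524591} = \frac{1}{\left(\frac{9}{2} + 9 \left(-3100\right) + \frac{18}{-3100}\right) - 4524591} = \frac{1}{\left(\frac{9}{2} - 27900 + 18 \left(- \frac{1}{3100}\right)\right) - 4524591} = \frac{1}{\left(\frac{9}{2} - 27900 - \frac{9}{1550}\right) - 4524591} = \frac{1}{- \frac{21619017}{775} - 4524591} = \frac{1}{- \frac{3528177042}{775}} = - \frac{775}{3528177042}$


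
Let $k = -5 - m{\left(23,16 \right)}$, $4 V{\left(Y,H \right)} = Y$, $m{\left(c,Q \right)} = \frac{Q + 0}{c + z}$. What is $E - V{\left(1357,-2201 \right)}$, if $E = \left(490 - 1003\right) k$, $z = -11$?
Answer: $\frac{11639}{4} \approx 2909.8$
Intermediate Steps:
$m{\left(c,Q \right)} = \frac{Q}{-11 + c}$ ($m{\left(c,Q \right)} = \frac{Q + 0}{c - 11} = \frac{Q}{-11 + c}$)
$V{\left(Y,H \right)} = \frac{Y}{4}$
$k = - \frac{19}{3}$ ($k = -5 - \frac{16}{-11 + 23} = -5 - \frac{16}{12} = -5 - 16 \cdot \frac{1}{12} = -5 - \frac{4}{3} = - \frac{19}{3} \approx -6.3333$)
$E = 3249$ ($E = \left(490 - 1003\right) \left(- \frac{19}{3}\right) = \left(-513\right) \left(- \frac{19}{3}\right) = 3249$)
$E - V{\left(1357,-2201 \right)} = 3249 - \frac{1}{4} \cdot 1357 = 3249 - \frac{1357}{4} = \frac{11639}{4}$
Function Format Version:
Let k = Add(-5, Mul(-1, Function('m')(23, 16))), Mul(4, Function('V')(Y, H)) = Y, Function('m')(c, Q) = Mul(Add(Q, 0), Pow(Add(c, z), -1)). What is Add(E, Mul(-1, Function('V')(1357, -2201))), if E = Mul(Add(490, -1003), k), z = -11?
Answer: Rational(11639, 4) ≈ 2909.8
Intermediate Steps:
Function('m')(c, Q) = Mul(Q, Pow(Add(-11, c), -1)) (Function('m')(c, Q) = Mul(Add(Q, 0), Pow(Add(c, -11), -1)) = Mul(Q, Pow(Add(-11, c), -1)))
Function('V')(Y, H) = Mul(Rational(1, 4), Y)
k = Rational(-19, 3) (k = Add(-5, Mul(-1, Mul(16, Pow(Add(-11, 23), -1)))) = Add(-5, Mul(-1, Mul(16, Pow(12, -1)))) = Add(-5, Mul(-1, Mul(16, Rational(1, 12)))) = Add(-5, Mul(-1, Rational(4, 3))) = Add(-5, Rational(-4, 3)) = Rational(-19, 3) ≈ -6.3333)
E = 3249 (E = Mul(Add(490, -1003), Rational(-19, 3)) = Mul(-513, Rational(-19, 3)) = 3249)
Add(E, Mul(-1, Function('V')(1357, -2201))) = Add(3249, Mul(-1, Mul(Rational(1, 4), 1357))) = Add(3249, Mul(-1, Rational(1357, 4))) = Add(3249, Rational(-1357, 4)) = Rational(11639, 4)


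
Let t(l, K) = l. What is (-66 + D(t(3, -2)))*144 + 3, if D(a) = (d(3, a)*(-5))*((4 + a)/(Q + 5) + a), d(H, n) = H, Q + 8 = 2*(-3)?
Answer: -14301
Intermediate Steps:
Q = -14 (Q = -8 + 2*(-3) = -8 - 6 = -14)
D(a) = 20/3 - 40*a/3 (D(a) = (3*(-5))*((4 + a)/(-14 + 5) + a) = -15*((4 + a)/(-9) + a) = -15*((4 + a)*(-⅑) + a) = -15*((-4/9 - a/9) + a) = -15*(-4/9 + 8*a/9) = 20/3 - 40*a/3)
(-66 + D(t(3, -2)))*144 + 3 = (-66 + (20/3 - 40/3*3))*144 + 3 = (-66 + (20/3 - 40))*144 + 3 = (-66 - 100/3)*144 + 3 = -298/3*144 + 3 = -14304 + 3 = -14301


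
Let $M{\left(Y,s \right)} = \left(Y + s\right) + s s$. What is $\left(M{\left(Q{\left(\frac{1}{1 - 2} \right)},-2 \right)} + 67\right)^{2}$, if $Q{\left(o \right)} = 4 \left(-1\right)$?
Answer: $4225$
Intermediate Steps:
$Q{\left(o \right)} = -4$
$M{\left(Y,s \right)} = Y + s + s^{2}$ ($M{\left(Y,s \right)} = \left(Y + s\right) + s^{2} = Y + s + s^{2}$)
$\left(M{\left(Q{\left(\frac{1}{1 - 2} \right)},-2 \right)} + 67\right)^{2} = \left(\left(-4 - 2 + \left(-2\right)^{2}\right) + 67\right)^{2} = \left(\left(-4 - 2 + 4\right) + 67\right)^{2} = \left(-2 + 67\right)^{2} = 65^{2} = 4225$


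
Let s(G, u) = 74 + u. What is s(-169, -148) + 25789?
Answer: 25715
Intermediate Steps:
s(-169, -148) + 25789 = (74 - 148) + 25789 = -74 + 25789 = 25715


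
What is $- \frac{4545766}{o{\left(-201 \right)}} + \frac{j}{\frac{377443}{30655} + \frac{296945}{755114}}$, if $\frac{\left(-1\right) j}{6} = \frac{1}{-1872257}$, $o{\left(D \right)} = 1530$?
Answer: $- \frac{73622625655448005477811}{24779677894198226505} \approx -2971.1$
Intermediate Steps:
$j = \frac{6}{1872257}$ ($j = - \frac{6}{-1872257} = \left(-6\right) \left(- \frac{1}{1872257}\right) = \frac{6}{1872257} \approx 3.2047 \cdot 10^{-6}$)
$- \frac{4545766}{o{\left(-201 \right)}} + \frac{j}{\frac{377443}{30655} + \frac{296945}{755114}} = - \frac{4545766}{1530} + \frac{6}{1872257 \left(\frac{377443}{30655} + \frac{296945}{755114}\right)} = \left(-4545766\right) \frac{1}{1530} + \frac{6}{1872257 \left(377443 \cdot \frac{1}{30655} + 296945 \cdot \frac{1}{755114}\right)} = - \frac{133699}{45} + \frac{6}{1872257 \left(\frac{377443}{30655} + \frac{296945}{755114}\right)} = - \frac{133699}{45} + \frac{6}{1872257 \cdot \frac{294115342477}{23148019670}} = - \frac{133699}{45} + \frac{6}{1872257} \cdot \frac{23148019670}{294115342477} = - \frac{133699}{45} + \frac{138888118020}{550659508759960589} = - \frac{73622625655448005477811}{24779677894198226505}$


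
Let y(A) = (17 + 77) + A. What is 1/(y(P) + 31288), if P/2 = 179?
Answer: 1/31740 ≈ 3.1506e-5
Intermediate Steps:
P = 358 (P = 2*179 = 358)
y(A) = 94 + A
1/(y(P) + 31288) = 1/((94 + 358) + 31288) = 1/(452 + 31288) = 1/31740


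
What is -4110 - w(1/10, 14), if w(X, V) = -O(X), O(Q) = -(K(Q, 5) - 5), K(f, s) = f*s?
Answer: -8211/2 ≈ -4105.5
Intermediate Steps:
O(Q) = 5 - 5*Q (O(Q) = -(Q*5 - 5) = -(5*Q - 5) = -(-5 + 5*Q) = 5 - 5*Q)
w(X, V) = -5 + 5*X (w(X, V) = -(5 - 5*X) = -5 + 5*X)
-4110 - w(1/10, 14) = -4110 - (-5 + 5/10) = -4110 - (-5 + 5*(1/10)) = -4110 - (-5 + 1/2) = -4110 - 1*(-9/2) = -4110 + 9/2 = -8211/2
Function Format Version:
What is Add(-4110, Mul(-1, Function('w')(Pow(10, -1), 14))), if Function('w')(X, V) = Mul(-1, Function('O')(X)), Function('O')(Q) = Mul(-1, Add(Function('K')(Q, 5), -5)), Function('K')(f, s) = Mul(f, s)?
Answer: Rational(-8211, 2) ≈ -4105.5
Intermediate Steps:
Function('O')(Q) = Add(5, Mul(-5, Q)) (Function('O')(Q) = Mul(-1, Add(Mul(Q, 5), -5)) = Mul(-1, Add(Mul(5, Q), -5)) = Mul(-1, Add(-5, Mul(5, Q))) = Add(5, Mul(-5, Q)))
Function('w')(X, V) = Add(-5, Mul(5, X)) (Function('w')(X, V) = Mul(-1, Add(5, Mul(-5, X))) = Add(-5, Mul(5, X)))
Add(-4110, Mul(-1, Function('w')(Pow(10, -1), 14))) = Add(-4110, Mul(-1, Add(-5, Mul(5, Pow(10, -1))))) = Add(-4110, Mul(-1, Add(-5, Mul(5, Rational(1, 10))))) = Add(-4110, Mul(-1, Add(-5, Rational(1, 2)))) = Add(-4110, Mul(-1, Rational(-9, 2))) = Add(-4110, Rational(9, 2)) = Rational(-8211, 2)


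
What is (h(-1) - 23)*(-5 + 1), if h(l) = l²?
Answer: 88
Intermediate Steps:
(h(-1) - 23)*(-5 + 1) = ((-1)² - 23)*(-5 + 1) = (1 - 23)*(-4) = -22*(-4) = 88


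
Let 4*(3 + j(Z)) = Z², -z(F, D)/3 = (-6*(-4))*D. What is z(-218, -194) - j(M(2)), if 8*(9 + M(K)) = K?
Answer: 892919/64 ≈ 13952.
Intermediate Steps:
M(K) = -9 + K/8
z(F, D) = -72*D (z(F, D) = -3*(-6*(-4))*D = -72*D)
j(Z) = -3 + Z²/4
z(-218, -194) - j(M(2)) = -72*(-194) - (-3 + (-9 + (⅛)*2)²/4) = 13968 - (-3 + (-9 + ¼)²/4) = 13968 - (-3 + (-35/4)²/4) = 13968 - (-3 + (¼)*(1225/16)) = 13968 - (-3 + 1225/64) = 13968 - 1*1033/64 = 13968 - 1033/64 = 892919/64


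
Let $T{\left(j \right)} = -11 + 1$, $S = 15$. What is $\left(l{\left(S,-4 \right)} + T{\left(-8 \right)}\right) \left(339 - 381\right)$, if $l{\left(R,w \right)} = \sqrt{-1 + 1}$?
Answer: $420$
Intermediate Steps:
$T{\left(j \right)} = -10$
$l{\left(R,w \right)} = 0$ ($l{\left(R,w \right)} = \sqrt{0} = 0$)
$\left(l{\left(S,-4 \right)} + T{\left(-8 \right)}\right) \left(339 - 381\right) = \left(0 - 10\right) \left(339 - 381\right) = \left(-10\right) \left(-42\right) = 420$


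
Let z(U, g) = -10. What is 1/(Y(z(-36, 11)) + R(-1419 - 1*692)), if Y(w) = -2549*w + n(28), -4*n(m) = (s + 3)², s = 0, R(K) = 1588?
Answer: 4/108303 ≈ 3.6933e-5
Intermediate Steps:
n(m) = -9/4 (n(m) = -(0 + 3)²/4 = -¼*3² = -¼*9 = -9/4)
Y(w) = -9/4 - 2549*w (Y(w) = -2549*w - 9/4 = -9/4 - 2549*w)
1/(Y(z(-36, 11)) + R(-1419 - 1*692)) = 1/((-9/4 - 2549*(-10)) + 1588) = 1/((-9/4 + 25490) + 1588) = 1/(101951/4 + 1588) = 1/(108303/4) = 4/108303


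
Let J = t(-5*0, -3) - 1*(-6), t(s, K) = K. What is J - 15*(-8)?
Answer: 123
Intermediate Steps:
J = 3 (J = -3 - 1*(-6) = -3 + 6 = 3)
J - 15*(-8) = 3 - 15*(-8) = 3 + 120 = 123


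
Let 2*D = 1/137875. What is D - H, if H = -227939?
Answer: 62854179251/275750 ≈ 2.2794e+5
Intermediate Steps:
D = 1/275750 (D = (½)/137875 = (½)*(1/137875) = 1/275750 ≈ 3.6265e-6)
D - H = 1/275750 - 1*(-227939) = 1/275750 + 227939 = 62854179251/275750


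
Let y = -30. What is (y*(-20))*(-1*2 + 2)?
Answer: 0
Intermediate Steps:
(y*(-20))*(-1*2 + 2) = (-30*(-20))*(-1*2 + 2) = 600*(-2 + 2) = 600*0 = 0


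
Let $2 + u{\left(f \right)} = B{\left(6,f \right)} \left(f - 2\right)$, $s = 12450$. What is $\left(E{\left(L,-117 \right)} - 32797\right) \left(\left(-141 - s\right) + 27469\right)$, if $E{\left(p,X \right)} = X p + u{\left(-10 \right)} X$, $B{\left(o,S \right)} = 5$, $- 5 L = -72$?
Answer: $- \frac{2025476042}{5} \approx -4.051 \cdot 10^{8}$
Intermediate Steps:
$L = \frac{72}{5}$ ($L = \left(- \frac{1}{5}\right) \left(-72\right) = \frac{72}{5} \approx 14.4$)
$u{\left(f \right)} = -12 + 5 f$ ($u{\left(f \right)} = -2 + 5 \left(f - 2\right) = -2 + 5 \left(-2 + f\right) = -2 + \left(-10 + 5 f\right) = -12 + 5 f$)
$E{\left(p,X \right)} = - 62 X + X p$ ($E{\left(p,X \right)} = X p + \left(-12 + 5 \left(-10\right)\right) X = X p + \left(-12 - 50\right) X = X p - 62 X = - 62 X + X p$)
$\left(E{\left(L,-117 \right)} - 32797\right) \left(\left(-141 - s\right) + 27469\right) = \left(- 117 \left(-62 + \frac{72}{5}\right) - 32797\right) \left(\left(-141 - 12450\right) + 27469\right) = \left(\left(-117\right) \left(- \frac{238}{5}\right) - 32797\right) \left(\left(-141 - 12450\right) + 27469\right) = \left(\frac{27846}{5} - 32797\right) \left(-12591 + 27469\right) = \left(- \frac{136139}{5}\right) 14878 = - \frac{2025476042}{5}$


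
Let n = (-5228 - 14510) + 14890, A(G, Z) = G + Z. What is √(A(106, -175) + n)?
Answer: I*√4917 ≈ 70.121*I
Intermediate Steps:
n = -4848 (n = -19738 + 14890 = -4848)
√(A(106, -175) + n) = √((106 - 175) - 4848) = √(-69 - 4848) = √(-4917) = I*√4917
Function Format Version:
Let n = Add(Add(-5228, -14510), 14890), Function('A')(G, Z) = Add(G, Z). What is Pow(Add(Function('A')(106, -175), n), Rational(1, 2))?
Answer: Mul(I, Pow(4917, Rational(1, 2))) ≈ Mul(70.121, I)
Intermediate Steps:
n = -4848 (n = Add(-19738, 14890) = -4848)
Pow(Add(Function('A')(106, -175), n), Rational(1, 2)) = Pow(Add(Add(106, -175), -4848), Rational(1, 2)) = Pow(Add(-69, -4848), Rational(1, 2)) = Pow(-4917, Rational(1, 2)) = Mul(I, Pow(4917, Rational(1, 2)))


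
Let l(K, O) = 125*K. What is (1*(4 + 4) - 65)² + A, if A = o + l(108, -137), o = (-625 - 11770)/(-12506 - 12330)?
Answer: 415990559/24836 ≈ 16750.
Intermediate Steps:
o = 12395/24836 (o = -12395/(-24836) = -12395*(-1/24836) = 12395/24836 ≈ 0.49907)
A = 335298395/24836 (A = 12395/24836 + 125*108 = 12395/24836 + 13500 = 335298395/24836 ≈ 13501.)
(1*(4 + 4) - 65)² + A = (1*(4 + 4) - 65)² + 335298395/24836 = (1*8 - 65)² + 335298395/24836 = (8 - 65)² + 335298395/24836 = (-57)² + 335298395/24836 = 3249 + 335298395/24836 = 415990559/24836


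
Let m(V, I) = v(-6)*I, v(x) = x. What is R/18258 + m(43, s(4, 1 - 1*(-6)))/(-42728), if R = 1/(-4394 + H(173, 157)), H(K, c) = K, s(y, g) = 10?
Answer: 41285521/29401067367 ≈ 0.0014042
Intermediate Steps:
R = -1/4221 (R = 1/(-4394 + 173) = 1/(-4221) = -1/4221 ≈ -0.00023691)
m(V, I) = -6*I
R/18258 + m(43, s(4, 1 - 1*(-6)))/(-42728) = -1/4221/18258 - 6*10/(-42728) = -1/4221*1/18258 - 60*(-1/42728) = -1/77067018 + 15/10682 = 41285521/29401067367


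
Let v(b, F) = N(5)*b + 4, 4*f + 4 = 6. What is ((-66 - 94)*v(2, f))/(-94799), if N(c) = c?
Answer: 2240/94799 ≈ 0.023629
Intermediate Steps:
f = ½ (f = -1 + (¼)*6 = -1 + 3/2 = ½ ≈ 0.50000)
v(b, F) = 4 + 5*b (v(b, F) = 5*b + 4 = 4 + 5*b)
((-66 - 94)*v(2, f))/(-94799) = ((-66 - 94)*(4 + 5*2))/(-94799) = -160*(4 + 10)*(-1/94799) = -160*14*(-1/94799) = -2240*(-1/94799) = 2240/94799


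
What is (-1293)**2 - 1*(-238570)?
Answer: 1910419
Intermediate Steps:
(-1293)**2 - 1*(-238570) = 1671849 + 238570 = 1910419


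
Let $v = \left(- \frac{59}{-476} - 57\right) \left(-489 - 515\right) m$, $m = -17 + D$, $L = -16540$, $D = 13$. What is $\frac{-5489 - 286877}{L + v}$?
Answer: $\frac{17395777}{14574776} \approx 1.1936$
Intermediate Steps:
$m = -4$ ($m = -17 + 13 = -4$)
$v = - \frac{27181292}{119}$ ($v = \left(- \frac{59}{-476} - 57\right) \left(-489 - 515\right) \left(-4\right) = \left(\left(-59\right) \left(- \frac{1}{476}\right) - 57\right) \left(-1004\right) \left(-4\right) = \left(\frac{59}{476} - 57\right) \left(-1004\right) \left(-4\right) = \left(- \frac{27073}{476}\right) \left(-1004\right) \left(-4\right) = \frac{6795323}{119} \left(-4\right) = - \frac{27181292}{119} \approx -2.2841 \cdot 10^{5}$)
$\frac{-5489 - 286877}{L + v} = \frac{-5489 - 286877}{-16540 - \frac{27181292}{119}} = - \frac{292366}{- \frac{29149552}{119}} = \left(-292366\right) \left(- \frac{119}{29149552}\right) = \frac{17395777}{14574776}$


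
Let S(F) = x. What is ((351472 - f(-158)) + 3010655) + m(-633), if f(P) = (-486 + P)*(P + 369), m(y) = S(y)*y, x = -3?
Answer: 3499910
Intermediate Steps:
S(F) = -3
m(y) = -3*y
f(P) = (-486 + P)*(369 + P)
((351472 - f(-158)) + 3010655) + m(-633) = ((351472 - (-179334 + (-158)² - 117*(-158))) + 3010655) - 3*(-633) = ((351472 - (-179334 + 24964 + 18486)) + 3010655) + 1899 = ((351472 - 1*(-135884)) + 3010655) + 1899 = ((351472 + 135884) + 3010655) + 1899 = (487356 + 3010655) + 1899 = 3498011 + 1899 = 3499910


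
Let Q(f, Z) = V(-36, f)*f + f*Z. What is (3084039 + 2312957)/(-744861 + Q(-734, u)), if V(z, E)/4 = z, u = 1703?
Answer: -5396996/1889167 ≈ -2.8568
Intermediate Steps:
V(z, E) = 4*z
Q(f, Z) = -144*f + Z*f (Q(f, Z) = (4*(-36))*f + f*Z = -144*f + Z*f)
(3084039 + 2312957)/(-744861 + Q(-734, u)) = (3084039 + 2312957)/(-744861 - 734*(-144 + 1703)) = 5396996/(-744861 - 734*1559) = 5396996/(-744861 - 1144306) = 5396996/(-1889167) = 5396996*(-1/1889167) = -5396996/1889167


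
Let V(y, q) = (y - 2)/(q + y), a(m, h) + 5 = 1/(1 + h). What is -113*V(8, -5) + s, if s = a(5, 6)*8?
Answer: -1854/7 ≈ -264.86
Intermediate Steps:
a(m, h) = -5 + 1/(1 + h)
V(y, q) = (-2 + y)/(q + y)
s = -272/7 (s = ((-4 - 5*6)/(1 + 6))*8 = ((-4 - 30)/7)*8 = ((1/7)*(-34))*8 = -34/7*8 = -272/7 ≈ -38.857)
-113*V(8, -5) + s = -113*(-2 + 8)/(-5 + 8) - 272/7 = -113*6/3 - 272/7 = -113*2 - 272/7 = -226 - 272/7 = -1854/7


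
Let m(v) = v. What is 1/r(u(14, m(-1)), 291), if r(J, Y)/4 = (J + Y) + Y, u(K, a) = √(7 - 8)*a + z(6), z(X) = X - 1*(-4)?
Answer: 148/350465 + I/1401860 ≈ 0.0004223 + 7.1334e-7*I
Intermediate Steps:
z(X) = 4 + X (z(X) = X + 4 = 4 + X)
u(K, a) = 10 + I*a (u(K, a) = √(7 - 8)*a + (4 + 6) = √(-1)*a + 10 = I*a + 10 = 10 + I*a)
r(J, Y) = 4*J + 8*Y (r(J, Y) = 4*((J + Y) + Y) = 4*(J + 2*Y) = 4*J + 8*Y)
1/r(u(14, m(-1)), 291) = 1/(4*(10 + I*(-1)) + 8*291) = 1/(4*(10 - I) + 2328) = 1/((40 - 4*I) + 2328) = 1/(2368 - 4*I) = (2368 + 4*I)/5607440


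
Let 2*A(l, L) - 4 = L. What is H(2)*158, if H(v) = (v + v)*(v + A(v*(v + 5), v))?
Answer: 3160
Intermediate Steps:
A(l, L) = 2 + L/2
H(v) = 2*v*(2 + 3*v/2) (H(v) = (v + v)*(v + (2 + v/2)) = (2*v)*(2 + 3*v/2) = 2*v*(2 + 3*v/2))
H(2)*158 = (2*(4 + 3*2))*158 = (2*(4 + 6))*158 = (2*10)*158 = 20*158 = 3160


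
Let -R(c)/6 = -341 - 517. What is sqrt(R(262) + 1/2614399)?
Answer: sqrt(35187002814037147)/2614399 ≈ 71.750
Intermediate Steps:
R(c) = 5148 (R(c) = -6*(-341 - 517) = -6*(-858) = 5148)
sqrt(R(262) + 1/2614399) = sqrt(5148 + 1/2614399) = sqrt(13458926053/2614399) = sqrt(35187002814037147)/2614399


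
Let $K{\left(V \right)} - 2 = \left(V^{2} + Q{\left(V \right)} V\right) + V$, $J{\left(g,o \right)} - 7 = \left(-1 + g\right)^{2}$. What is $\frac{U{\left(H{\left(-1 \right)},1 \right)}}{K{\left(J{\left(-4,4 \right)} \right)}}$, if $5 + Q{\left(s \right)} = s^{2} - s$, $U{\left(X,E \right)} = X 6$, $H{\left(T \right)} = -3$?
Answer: $- \frac{9}{16321} \approx -0.00055144$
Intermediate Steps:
$J{\left(g,o \right)} = 7 + \left(-1 + g\right)^{2}$
$U{\left(X,E \right)} = 6 X$
$Q{\left(s \right)} = -5 + s^{2} - s$ ($Q{\left(s \right)} = -5 + \left(s^{2} - s\right) = -5 + s^{2} - s$)
$K{\left(V \right)} = 2 + V + V^{2} + V \left(-5 + V^{2} - V\right)$ ($K{\left(V \right)} = 2 + \left(\left(V^{2} + \left(-5 + V^{2} - V\right) V\right) + V\right) = 2 + \left(\left(V^{2} + V \left(-5 + V^{2} - V\right)\right) + V\right) = 2 + \left(V + V^{2} + V \left(-5 + V^{2} - V\right)\right) = 2 + V + V^{2} + V \left(-5 + V^{2} - V\right)$)
$\frac{U{\left(H{\left(-1 \right)},1 \right)}}{K{\left(J{\left(-4,4 \right)} \right)}} = \frac{6 \left(-3\right)}{2 + \left(7 + \left(-1 - 4\right)^{2}\right)^{3} - 4 \left(7 + \left(-1 - 4\right)^{2}\right)} = - \frac{18}{2 + \left(7 + \left(-5\right)^{2}\right)^{3} - 4 \left(7 + \left(-5\right)^{2}\right)} = - \frac{18}{2 + \left(7 + 25\right)^{3} - 4 \left(7 + 25\right)} = - \frac{18}{2 + 32^{3} - 128} = - \frac{18}{2 + 32768 - 128} = - \frac{18}{32642} = \left(-18\right) \frac{1}{32642} = - \frac{9}{16321}$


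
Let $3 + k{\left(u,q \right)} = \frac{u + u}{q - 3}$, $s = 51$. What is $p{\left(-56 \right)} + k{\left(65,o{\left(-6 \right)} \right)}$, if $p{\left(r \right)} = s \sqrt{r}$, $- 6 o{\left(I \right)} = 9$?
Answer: $- \frac{287}{9} + 102 i \sqrt{14} \approx -31.889 + 381.65 i$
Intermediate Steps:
$o{\left(I \right)} = - \frac{3}{2}$ ($o{\left(I \right)} = \left(- \frac{1}{6}\right) 9 = - \frac{3}{2}$)
$p{\left(r \right)} = 51 \sqrt{r}$
$k{\left(u,q \right)} = -3 + \frac{2 u}{-3 + q}$ ($k{\left(u,q \right)} = -3 + \frac{u + u}{q - 3} = -3 + \frac{2 u}{-3 + q}$)
$p{\left(-56 \right)} + k{\left(65,o{\left(-6 \right)} \right)} = 51 \sqrt{-56} + \frac{9 - - \frac{9}{2} + 2 \cdot 65}{-3 - \frac{3}{2}} = 51 \cdot 2 i \sqrt{14} + \frac{9 + \frac{9}{2} + 130}{- \frac{9}{2}} = 102 i \sqrt{14} - \frac{287}{9} = - \frac{287}{9} + 102 i \sqrt{14}$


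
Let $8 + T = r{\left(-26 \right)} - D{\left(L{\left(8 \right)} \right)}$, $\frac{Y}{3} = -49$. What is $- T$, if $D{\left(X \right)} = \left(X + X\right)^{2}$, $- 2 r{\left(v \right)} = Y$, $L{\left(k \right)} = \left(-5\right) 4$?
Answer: $\frac{3069}{2} \approx 1534.5$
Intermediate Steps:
$Y = -147$ ($Y = 3 \left(-49\right) = -147$)
$L{\left(k \right)} = -20$
$r{\left(v \right)} = \frac{147}{2}$ ($r{\left(v \right)} = \left(- \frac{1}{2}\right) \left(-147\right) = \frac{147}{2}$)
$D{\left(X \right)} = 4 X^{2}$ ($D{\left(X \right)} = \left(2 X\right)^{2} = 4 X^{2}$)
$T = - \frac{3069}{2}$ ($T = -8 + \left(\frac{147}{2} - 4 \left(-20\right)^{2}\right) = -8 + \left(\frac{147}{2} - 4 \cdot 400\right) = -8 + \left(\frac{147}{2} - 1600\right) = -8 - \frac{3053}{2} = - \frac{3069}{2} \approx -1534.5$)
$- T = \left(-1\right) \left(- \frac{3069}{2}\right) = \frac{3069}{2}$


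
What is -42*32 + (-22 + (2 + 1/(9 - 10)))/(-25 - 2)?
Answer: -12089/9 ≈ -1343.2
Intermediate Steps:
-42*32 + (-22 + (2 + 1/(9 - 10)))/(-25 - 2) = -1344 + (-22 + (2 + 1/(-1)))/(-27) = -1344 + (-22 + (2 - 1))*(-1/27) = -1344 + (-22 + 1)*(-1/27) = -1344 - 21*(-1/27) = -1344 + 7/9 = -12089/9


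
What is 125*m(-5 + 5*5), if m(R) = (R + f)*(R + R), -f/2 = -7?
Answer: 170000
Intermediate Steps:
f = 14 (f = -2*(-7) = 14)
m(R) = 2*R*(14 + R) (m(R) = (R + 14)*(R + R) = (14 + R)*(2*R) = 2*R*(14 + R))
125*m(-5 + 5*5) = 125*(2*(-5 + 5*5)*(14 + (-5 + 5*5))) = 125*(2*(-5 + 25)*(14 + (-5 + 25))) = 125*(2*20*(14 + 20)) = 125*(2*20*34) = 125*1360 = 170000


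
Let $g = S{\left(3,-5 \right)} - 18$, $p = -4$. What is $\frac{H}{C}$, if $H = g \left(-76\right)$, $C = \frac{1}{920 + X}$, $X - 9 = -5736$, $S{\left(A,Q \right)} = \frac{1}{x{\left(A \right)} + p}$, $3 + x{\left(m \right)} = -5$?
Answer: $- \frac{19819261}{3} \approx -6.6064 \cdot 10^{6}$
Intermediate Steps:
$x{\left(m \right)} = -8$ ($x{\left(m \right)} = -3 - 5 = -8$)
$S{\left(A,Q \right)} = - \frac{1}{12}$ ($S{\left(A,Q \right)} = \frac{1}{-8 - 4} = \frac{1}{-12} = - \frac{1}{12}$)
$g = - \frac{217}{12}$ ($g = - \frac{1}{12} - 18 = - \frac{217}{12} \approx -18.083$)
$X = -5727$ ($X = 9 - 5736 = -5727$)
$C = - \frac{1}{4807}$ ($C = \frac{1}{920 - 5727} = \frac{1}{-4807} = - \frac{1}{4807} \approx -0.00020803$)
$H = \frac{4123}{3}$ ($H = \left(- \frac{217}{12}\right) \left(-76\right) = \frac{4123}{3} \approx 1374.3$)
$\frac{H}{C} = \frac{4123}{3 \left(- \frac{1}{4807}\right)} = \frac{4123}{3} \left(-4807\right) = - \frac{19819261}{3}$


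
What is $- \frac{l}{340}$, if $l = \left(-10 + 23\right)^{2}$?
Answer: $- \frac{169}{340} \approx -0.49706$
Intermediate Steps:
$l = 169$ ($l = 13^{2} = 169$)
$- \frac{l}{340} = - \frac{169}{340}$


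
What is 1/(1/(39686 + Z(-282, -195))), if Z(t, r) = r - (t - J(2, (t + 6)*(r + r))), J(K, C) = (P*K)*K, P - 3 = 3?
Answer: 39797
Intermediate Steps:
P = 6 (P = 3 + 3 = 6)
J(K, C) = 6*K**2 (J(K, C) = (6*K)*K = 6*K**2)
Z(t, r) = 24 + r - t (Z(t, r) = r - (t - 6*2**2) = r - (t - 6*4) = r - (t - 1*24) = r - (t - 24) = r - (-24 + t) = r + (24 - t) = 24 + r - t)
1/(1/(39686 + Z(-282, -195))) = 1/(1/(39686 + (24 - 195 - 1*(-282)))) = 1/(1/(39686 + (24 - 195 + 282))) = 1/(1/(39686 + 111)) = 1/(1/39797) = 39797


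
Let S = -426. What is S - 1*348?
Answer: -774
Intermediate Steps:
S - 1*348 = -426 - 1*348 = -426 - 348 = -774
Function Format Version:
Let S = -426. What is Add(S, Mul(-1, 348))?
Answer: -774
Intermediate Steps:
Add(S, Mul(-1, 348)) = Add(-426, Mul(-1, 348)) = Add(-426, -348) = -774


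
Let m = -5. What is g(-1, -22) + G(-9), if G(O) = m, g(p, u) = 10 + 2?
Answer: 7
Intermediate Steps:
g(p, u) = 12
G(O) = -5
g(-1, -22) + G(-9) = 12 - 5 = 7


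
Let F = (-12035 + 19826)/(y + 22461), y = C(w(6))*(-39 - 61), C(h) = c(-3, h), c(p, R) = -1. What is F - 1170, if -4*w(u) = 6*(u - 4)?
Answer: -3769797/3223 ≈ -1169.7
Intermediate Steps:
w(u) = 6 - 3*u/2 (w(u) = -3*(u - 4)/2 = -3*(-4 + u)/2 = -(-24 + 6*u)/4 = 6 - 3*u/2)
C(h) = -1
y = 100 (y = -(-39 - 61) = -1*(-100) = 100)
F = 1113/3223 (F = (-12035 + 19826)/(100 + 22461) = 7791/22561 = 7791*(1/22561) = 1113/3223 ≈ 0.34533)
F - 1170 = 1113/3223 - 1170 = -3769797/3223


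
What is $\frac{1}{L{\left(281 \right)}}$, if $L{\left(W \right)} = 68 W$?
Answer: $\frac{1}{19108} \approx 5.2334 \cdot 10^{-5}$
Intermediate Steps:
$\frac{1}{L{\left(281 \right)}} = \frac{1}{68 \cdot 281} = \frac{1}{19108}$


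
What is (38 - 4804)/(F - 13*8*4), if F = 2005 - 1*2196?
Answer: 4766/607 ≈ 7.8517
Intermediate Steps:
F = -191 (F = 2005 - 2196 = -191)
(38 - 4804)/(F - 13*8*4) = (38 - 4804)/(-191 - 13*8*4) = -4766/(-191 - 104*4) = -4766/(-191 - 416) = -4766/(-607) = -4766*(-1/607) = 4766/607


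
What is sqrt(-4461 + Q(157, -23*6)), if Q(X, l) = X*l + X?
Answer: 7*I*sqrt(530) ≈ 161.15*I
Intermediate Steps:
Q(X, l) = X + X*l
sqrt(-4461 + Q(157, -23*6)) = sqrt(-4461 + 157*(1 - 23*6)) = sqrt(-4461 + 157*(1 - 138)) = sqrt(-4461 + 157*(-137)) = sqrt(-4461 - 21509) = sqrt(-25970) = 7*I*sqrt(530)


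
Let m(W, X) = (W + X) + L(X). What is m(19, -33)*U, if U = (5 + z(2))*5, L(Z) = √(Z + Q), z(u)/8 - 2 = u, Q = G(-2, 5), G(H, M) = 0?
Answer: -2590 + 185*I*√33 ≈ -2590.0 + 1062.7*I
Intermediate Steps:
Q = 0
z(u) = 16 + 8*u
L(Z) = √Z (L(Z) = √(Z + 0) = √Z)
m(W, X) = W + X + √X (m(W, X) = (W + X) + √X = W + X + √X)
U = 185 (U = (5 + (16 + 8*2))*5 = (5 + (16 + 16))*5 = (5 + 32)*5 = 37*5 = 185)
m(19, -33)*U = (19 - 33 + √(-33))*185 = (19 - 33 + I*√33)*185 = (-14 + I*√33)*185 = -2590 + 185*I*√33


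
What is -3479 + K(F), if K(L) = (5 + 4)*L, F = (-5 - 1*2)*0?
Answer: -3479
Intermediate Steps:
F = 0 (F = (-5 - 2)*0 = -7*0 = 0)
K(L) = 9*L
-3479 + K(F) = -3479 + 9*0 = -3479 + 0 = -3479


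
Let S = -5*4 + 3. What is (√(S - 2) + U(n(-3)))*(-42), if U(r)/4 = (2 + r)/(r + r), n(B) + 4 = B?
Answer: -60 - 42*I*√19 ≈ -60.0 - 183.07*I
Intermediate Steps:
n(B) = -4 + B
S = -17 (S = -20 + 3 = -17)
U(r) = 2*(2 + r)/r (U(r) = 4*((2 + r)/(r + r)) = 4*((2 + r)/((2*r))) = 4*((2 + r)*(1/(2*r))) = 4*((2 + r)/(2*r)) = 2*(2 + r)/r)
(√(S - 2) + U(n(-3)))*(-42) = (√(-17 - 2) + (2 + 4/(-4 - 3)))*(-42) = (√(-19) + (2 + 4/(-7)))*(-42) = (I*√19 + (2 + 4*(-⅐)))*(-42) = (I*√19 + (2 - 4/7))*(-42) = (I*√19 + 10/7)*(-42) = (10/7 + I*√19)*(-42) = -60 - 42*I*√19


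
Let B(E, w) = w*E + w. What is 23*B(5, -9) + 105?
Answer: -1137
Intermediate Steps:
B(E, w) = w + E*w (B(E, w) = E*w + w = w + E*w)
23*B(5, -9) + 105 = 23*(-9*(1 + 5)) + 105 = 23*(-9*6) + 105 = 23*(-54) + 105 = -1242 + 105 = -1137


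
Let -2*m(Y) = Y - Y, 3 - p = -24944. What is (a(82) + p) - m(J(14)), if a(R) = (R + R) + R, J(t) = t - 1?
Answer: 25193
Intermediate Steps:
J(t) = -1 + t
p = 24947 (p = 3 - 1*(-24944) = 3 + 24944 = 24947)
a(R) = 3*R (a(R) = 2*R + R = 3*R)
m(Y) = 0 (m(Y) = -(Y - Y)/2 = -½*0 = 0)
(a(82) + p) - m(J(14)) = (3*82 + 24947) - 1*0 = (246 + 24947) + 0 = 25193 + 0 = 25193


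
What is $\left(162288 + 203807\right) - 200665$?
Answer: $165430$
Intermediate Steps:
$\left(162288 + 203807\right) - 200665 = 366095 - 200665 = 165430$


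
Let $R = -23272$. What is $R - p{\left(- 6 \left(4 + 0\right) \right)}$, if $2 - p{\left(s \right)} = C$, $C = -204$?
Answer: $-23478$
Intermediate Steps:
$p{\left(s \right)} = 206$ ($p{\left(s \right)} = 2 - -204 = 2 + 204 = 206$)
$R - p{\left(- 6 \left(4 + 0\right) \right)} = -23272 - 206 = -23478$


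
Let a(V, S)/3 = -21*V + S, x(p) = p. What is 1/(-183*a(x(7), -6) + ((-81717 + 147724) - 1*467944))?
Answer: -1/317940 ≈ -3.1452e-6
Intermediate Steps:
a(V, S) = -63*V + 3*S (a(V, S) = 3*(-21*V + S) = 3*(S - 21*V) = -63*V + 3*S)
1/(-183*a(x(7), -6) + ((-81717 + 147724) - 1*467944)) = 1/(-183*(-63*7 + 3*(-6)) + ((-81717 + 147724) - 1*467944)) = 1/(-183*(-441 - 18) + (66007 - 467944)) = 1/(-183*(-459) - 401937) = 1/(83997 - 401937) = 1/(-317940) = -1/317940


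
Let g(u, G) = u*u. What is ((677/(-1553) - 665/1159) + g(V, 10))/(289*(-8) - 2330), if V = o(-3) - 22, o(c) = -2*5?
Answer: -48455470/219875293 ≈ -0.22038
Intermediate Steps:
o(c) = -10
V = -32 (V = -10 - 22 = -32)
g(u, G) = u**2
((677/(-1553) - 665/1159) + g(V, 10))/(289*(-8) - 2330) = ((677/(-1553) - 665/1159) + (-32)**2)/(289*(-8) - 2330) = ((677*(-1/1553) - 665*1/1159) + 1024)/(-2312 - 2330) = ((-677/1553 - 35/61) + 1024)/(-4642) = (-95652/94733 + 1024)*(-1/4642) = (96910940/94733)*(-1/4642) = -48455470/219875293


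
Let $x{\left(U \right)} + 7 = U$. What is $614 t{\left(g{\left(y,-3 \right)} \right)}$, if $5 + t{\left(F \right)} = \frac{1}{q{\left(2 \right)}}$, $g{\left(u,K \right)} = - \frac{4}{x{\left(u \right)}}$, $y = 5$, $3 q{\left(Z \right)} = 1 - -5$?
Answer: $-2763$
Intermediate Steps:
$q{\left(Z \right)} = 2$ ($q{\left(Z \right)} = \frac{1 - -5}{3} = \frac{1 + 5}{3} = \frac{1}{3} \cdot 6 = 2$)
$x{\left(U \right)} = -7 + U$
$g{\left(u,K \right)} = - \frac{4}{-7 + u}$
$t{\left(F \right)} = - \frac{9}{2}$ ($t{\left(F \right)} = -5 + \frac{1}{2} = - \frac{9}{2}$)
$614 t{\left(g{\left(y,-3 \right)} \right)} = 614 \left(- \frac{9}{2}\right) = -2763$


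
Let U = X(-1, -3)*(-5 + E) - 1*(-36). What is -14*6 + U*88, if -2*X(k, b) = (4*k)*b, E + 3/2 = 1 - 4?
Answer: 8100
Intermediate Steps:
E = -9/2 (E = -3/2 + (1 - 4) = -3/2 - 3 = -9/2 ≈ -4.5000)
X(k, b) = -2*b*k (X(k, b) = -4*k*b/2 = -2*b*k)
U = 93 (U = (-2*(-3)*(-1))*(-5 - 9/2) - 1*(-36) = -6*(-19/2) + 36 = 57 + 36 = 93)
-14*6 + U*88 = -14*6 + 93*88 = -84 + 8184 = 8100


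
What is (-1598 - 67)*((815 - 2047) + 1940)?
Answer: -1178820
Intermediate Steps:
(-1598 - 67)*((815 - 2047) + 1940) = -1665*(-1232 + 1940) = -1665*708 = -1178820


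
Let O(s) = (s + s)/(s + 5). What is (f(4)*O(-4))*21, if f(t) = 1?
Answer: -168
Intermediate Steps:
O(s) = 2*s/(5 + s) (O(s) = (2*s)/(5 + s) = 2*s/(5 + s))
(f(4)*O(-4))*21 = (1*(2*(-4)/(5 - 4)))*21 = (1*(2*(-4)/1))*21 = (1*(2*(-4)*1))*21 = (1*(-8))*21 = -8*21 = -168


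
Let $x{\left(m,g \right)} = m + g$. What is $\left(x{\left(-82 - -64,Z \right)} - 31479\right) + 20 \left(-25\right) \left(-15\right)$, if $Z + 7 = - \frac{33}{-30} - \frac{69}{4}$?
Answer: $- \frac{480403}{20} \approx -24020.0$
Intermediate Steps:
$Z = - \frac{463}{20}$ ($Z = -7 - \left(- \frac{11}{10} + \frac{69}{4}\right) = -7 - \frac{323}{20} = - \frac{463}{20} \approx -23.15$)
$x{\left(m,g \right)} = g + m$
$\left(x{\left(-82 - -64,Z \right)} - 31479\right) + 20 \left(-25\right) \left(-15\right) = \left(\left(- \frac{463}{20} - 18\right) - 31479\right) + 20 \left(-25\right) \left(-15\right) = \left(\left(- \frac{463}{20} + \left(-82 + 64\right)\right) - 31479\right) - -7500 = \left(\left(- \frac{463}{20} - 18\right) - 31479\right) + 7500 = \left(- \frac{823}{20} - 31479\right) + 7500 = - \frac{630403}{20} + 7500 = - \frac{480403}{20}$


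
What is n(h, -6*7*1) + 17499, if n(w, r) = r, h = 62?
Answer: 17457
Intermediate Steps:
n(h, -6*7*1) + 17499 = -6*7*1 + 17499 = -42*1 + 17499 = -42 + 17499 = 17457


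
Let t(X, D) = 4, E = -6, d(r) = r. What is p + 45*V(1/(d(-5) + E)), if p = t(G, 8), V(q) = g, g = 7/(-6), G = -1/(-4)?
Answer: -97/2 ≈ -48.500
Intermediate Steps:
G = 1/4 (G = -1*(-1/4) = 1/4 ≈ 0.25000)
g = -7/6 (g = 7*(-1/6) = -7/6 ≈ -1.1667)
V(q) = -7/6
p = 4
p + 45*V(1/(d(-5) + E)) = 4 + 45*(-7/6) = 4 - 105/2 = -97/2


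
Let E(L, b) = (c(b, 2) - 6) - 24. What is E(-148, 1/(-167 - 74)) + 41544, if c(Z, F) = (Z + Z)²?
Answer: 2411174638/58081 ≈ 41514.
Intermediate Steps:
c(Z, F) = 4*Z² (c(Z, F) = (2*Z)² = 4*Z²)
E(L, b) = -30 + 4*b² (E(L, b) = (4*b² - 6) - 24 = (-6 + 4*b²) - 24 = -30 + 4*b²)
E(-148, 1/(-167 - 74)) + 41544 = (-30 + 4*(1/(-167 - 74))²) + 41544 = (-30 + 4*(1/(-241))²) + 41544 = (-30 + 4*(-1/241)²) + 41544 = (-30 + 4*(1/58081)) + 41544 = (-30 + 4/58081) + 41544 = -1742426/58081 + 41544 = 2411174638/58081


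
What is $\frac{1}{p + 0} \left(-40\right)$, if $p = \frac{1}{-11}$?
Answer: $440$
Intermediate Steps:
$p = - \frac{1}{11} \approx -0.090909$
$\frac{1}{p + 0} \left(-40\right) = \frac{1}{- \frac{1}{11} + 0} \left(-40\right) = \frac{1}{- \frac{1}{11}} \left(-40\right) = \left(-11\right) \left(-40\right) = 440$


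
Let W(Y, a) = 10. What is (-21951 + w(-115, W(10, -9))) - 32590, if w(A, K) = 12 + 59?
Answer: -54470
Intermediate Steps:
w(A, K) = 71
(-21951 + w(-115, W(10, -9))) - 32590 = (-21951 + 71) - 32590 = -21880 - 32590 = -54470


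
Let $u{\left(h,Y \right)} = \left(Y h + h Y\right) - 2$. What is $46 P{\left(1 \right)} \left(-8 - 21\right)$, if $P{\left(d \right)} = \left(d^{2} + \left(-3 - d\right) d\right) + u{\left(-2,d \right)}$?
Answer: $12006$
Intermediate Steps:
$u{\left(h,Y \right)} = -2 + 2 Y h$ ($u{\left(h,Y \right)} = \left(Y h + Y h\right) - 2 = 2 Y h - 2 = -2 + 2 Y h$)
$P{\left(d \right)} = -2 + d^{2} - 4 d + d \left(-3 - d\right)$ ($P{\left(d \right)} = \left(d^{2} + \left(-3 - d\right) d\right) + \left(-2 + 2 d \left(-2\right)\right) = \left(d^{2} + d \left(-3 - d\right)\right) - \left(2 + 4 d\right) = -2 + d^{2} - 4 d + d \left(-3 - d\right)$)
$46 P{\left(1 \right)} \left(-8 - 21\right) = 46 \left(-2 - 7\right) \left(-8 - 21\right) = 46 \left(-9\right) \left(-29\right) = \left(-414\right) \left(-29\right) = 12006$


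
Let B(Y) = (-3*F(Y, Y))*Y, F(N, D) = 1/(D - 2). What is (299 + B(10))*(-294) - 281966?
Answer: -737539/2 ≈ -3.6877e+5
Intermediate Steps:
F(N, D) = 1/(-2 + D)
B(Y) = -3*Y/(-2 + Y) (B(Y) = (-3/(-2 + Y))*Y = -3*Y/(-2 + Y))
(299 + B(10))*(-294) - 281966 = (299 - 3*10/(-2 + 10))*(-294) - 281966 = (299 - 3*10/8)*(-294) - 281966 = (299 - 3*10*1/8)*(-294) - 281966 = (299 - 15/4)*(-294) - 281966 = (1181/4)*(-294) - 281966 = -173607/2 - 281966 = -737539/2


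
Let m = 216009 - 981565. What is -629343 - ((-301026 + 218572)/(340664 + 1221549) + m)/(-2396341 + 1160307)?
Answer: -607615022158143944/965474191621 ≈ -6.2934e+5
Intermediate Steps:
m = -765556
-629343 - ((-301026 + 218572)/(340664 + 1221549) + m)/(-2396341 + 1160307) = -629343 - ((-301026 + 218572)/(340664 + 1221549) - 765556)/(-2396341 + 1160307) = -629343 - (-82454/1562213 - 765556)/(-1236034) = -629343 - (-82454*1/1562213 - 765556)*(-1)/1236034 = -629343 - (-82454/1562213 - 765556)*(-1)/1236034 = -629343 - (-1195961617882)*(-1)/(1562213*1236034) = -629343 - 1*597980808941/965474191621 = -629343 - 597980808941/965474191621 = -607615022158143944/965474191621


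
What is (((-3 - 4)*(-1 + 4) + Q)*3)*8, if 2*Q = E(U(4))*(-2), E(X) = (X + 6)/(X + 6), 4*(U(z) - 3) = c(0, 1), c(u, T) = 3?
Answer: -528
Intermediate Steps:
U(z) = 15/4 (U(z) = 3 + (¼)*3 = 3 + ¾ = 15/4)
E(X) = 1 (E(X) = (6 + X)/(6 + X) = 1)
Q = -1 (Q = (1*(-2))/2 = (½)*(-2) = -1)
(((-3 - 4)*(-1 + 4) + Q)*3)*8 = (((-3 - 4)*(-1 + 4) - 1)*3)*8 = ((-7*3 - 1)*3)*8 = ((-21 - 1)*3)*8 = -22*3*8 = -66*8 = -528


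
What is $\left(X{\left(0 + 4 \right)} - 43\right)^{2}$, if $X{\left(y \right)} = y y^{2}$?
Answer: $441$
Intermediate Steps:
$X{\left(y \right)} = y^{3}$
$\left(X{\left(0 + 4 \right)} - 43\right)^{2} = \left(\left(0 + 4\right)^{3} - 43\right)^{2} = \left(4^{3} - 43\right)^{2} = \left(64 - 43\right)^{2} = 21^{2} = 441$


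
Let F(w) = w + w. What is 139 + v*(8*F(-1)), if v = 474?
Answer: -7445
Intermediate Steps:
F(w) = 2*w
139 + v*(8*F(-1)) = 139 + 474*(8*(2*(-1))) = 139 + 474*(8*(-2)) = 139 + 474*(-16) = 139 - 7584 = -7445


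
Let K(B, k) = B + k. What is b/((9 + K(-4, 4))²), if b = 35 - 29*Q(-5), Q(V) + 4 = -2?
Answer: 209/81 ≈ 2.5802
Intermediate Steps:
Q(V) = -6 (Q(V) = -4 - 2 = -6)
b = 209 (b = 35 - 29*(-6) = 35 + 174 = 209)
b/((9 + K(-4, 4))²) = 209/((9 + (-4 + 4))²) = 209/((9 + 0)²) = 209/(9²) = 209/81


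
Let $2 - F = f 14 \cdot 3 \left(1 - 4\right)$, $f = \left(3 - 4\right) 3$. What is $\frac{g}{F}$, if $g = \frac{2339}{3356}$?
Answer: $- \frac{2339}{1261856} \approx -0.0018536$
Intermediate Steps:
$f = -3$ ($f = \left(-1\right) 3 = -3$)
$g = \frac{2339}{3356}$ ($g = 2339 \cdot \frac{1}{3356} = \frac{2339}{3356} \approx 0.69696$)
$F = -376$ ($F = 2 - \left(-3\right) 14 \cdot 3 \left(1 - 4\right) = 2 - - 42 \cdot 3 \left(-3\right) = 2 - \left(-42\right) \left(-9\right) = 2 - 378 = -376$)
$\frac{g}{F} = \frac{2339}{3356 \left(-376\right)} = \frac{2339}{3356} \left(- \frac{1}{376}\right) = - \frac{2339}{1261856}$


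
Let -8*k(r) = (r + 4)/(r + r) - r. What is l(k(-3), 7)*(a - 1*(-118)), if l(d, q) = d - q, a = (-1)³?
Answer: -13767/16 ≈ -860.44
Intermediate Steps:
a = -1
k(r) = r/8 - (4 + r)/(16*r) (k(r) = -((r + 4)/(r + r) - r)/8 = -((4 + r)/((2*r)) - r)/8 = -((4 + r)*(1/(2*r)) - r)/8 = -((4 + r)/(2*r) - r)/8 = -(-r + (4 + r)/(2*r))/8 = r/8 - (4 + r)/(16*r))
l(k(-3), 7)*(a - 1*(-118)) = ((1/16)*(-4 - 3*(-1 + 2*(-3)))/(-3) - 1*7)*(-1 - 1*(-118)) = ((1/16)*(-⅓)*(-4 - 3*(-1 - 6)) - 7)*(-1 + 118) = ((1/16)*(-⅓)*(-4 - 3*(-7)) - 7)*117 = ((1/16)*(-⅓)*(-4 + 21) - 7)*117 = ((1/16)*(-⅓)*17 - 7)*117 = (-17/48 - 7)*117 = -353/48*117 = -13767/16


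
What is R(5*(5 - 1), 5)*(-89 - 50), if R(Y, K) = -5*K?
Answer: 3475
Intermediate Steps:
R(5*(5 - 1), 5)*(-89 - 50) = (-5*5)*(-89 - 50) = -25*(-139) = 3475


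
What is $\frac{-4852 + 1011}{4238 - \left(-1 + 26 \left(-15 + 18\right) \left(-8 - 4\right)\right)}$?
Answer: $- \frac{167}{225} \approx -0.74222$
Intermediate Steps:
$\frac{-4852 + 1011}{4238 - \left(-1 + 26 \left(-15 + 18\right) \left(-8 - 4\right)\right)} = - \frac{3841}{4238 - \left(-1 + 26 \cdot 3 \left(-12\right)\right)} = - \frac{3841}{4238 + \left(\left(-26\right) \left(-36\right) + 1\right)} = - \frac{3841}{4238 + \left(936 + 1\right)} = - \frac{3841}{4238 + 937} = - \frac{3841}{5175} = \left(-3841\right) \frac{1}{5175} = - \frac{167}{225}$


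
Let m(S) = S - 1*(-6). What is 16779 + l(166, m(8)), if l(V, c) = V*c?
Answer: 19103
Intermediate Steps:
m(S) = 6 + S (m(S) = S + 6 = 6 + S)
16779 + l(166, m(8)) = 16779 + 166*(6 + 8) = 16779 + 166*14 = 16779 + 2324 = 19103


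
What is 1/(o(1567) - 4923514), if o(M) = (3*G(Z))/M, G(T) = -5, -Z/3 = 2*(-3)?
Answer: -1567/7715146453 ≈ -2.0311e-7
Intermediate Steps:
Z = 18 (Z = -6*(-3) = -3*(-6) = 18)
o(M) = -15/M (o(M) = (3*(-5))/M = -15/M)
1/(o(1567) - 4923514) = 1/(-15/1567 - 4923514) = 1/(-7715146453/1567) = -1567/7715146453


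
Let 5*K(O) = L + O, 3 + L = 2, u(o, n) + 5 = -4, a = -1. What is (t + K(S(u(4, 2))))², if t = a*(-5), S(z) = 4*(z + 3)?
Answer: 0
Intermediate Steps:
u(o, n) = -9 (u(o, n) = -5 - 4 = -9)
L = -1 (L = -3 + 2 = -1)
S(z) = 12 + 4*z (S(z) = 4*(3 + z) = 12 + 4*z)
K(O) = -⅕ + O/5 (K(O) = (-1 + O)/5 = -⅕ + O/5)
t = 5 (t = -1*(-5) = 5)
(t + K(S(u(4, 2))))² = (5 + (-⅕ + (12 + 4*(-9))/5))² = (5 + (-⅕ + (12 - 36)/5))² = (5 + (-⅕ + (⅕)*(-24)))² = (5 + (-⅕ - 24/5))² = (5 - 5)² = 0² = 0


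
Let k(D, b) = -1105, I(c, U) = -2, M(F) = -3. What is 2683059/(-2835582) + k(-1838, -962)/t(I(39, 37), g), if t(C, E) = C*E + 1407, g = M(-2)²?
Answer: -2286695687/1312874466 ≈ -1.7417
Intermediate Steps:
g = 9 (g = (-3)² = 9)
t(C, E) = 1407 + C*E
2683059/(-2835582) + k(-1838, -962)/t(I(39, 37), g) = 2683059/(-2835582) - 1105/(1407 - 2*9) = 2683059*(-1/2835582) - 1105/(1407 - 18) = -894353/945194 - 1105/1389 = -2286695687/1312874466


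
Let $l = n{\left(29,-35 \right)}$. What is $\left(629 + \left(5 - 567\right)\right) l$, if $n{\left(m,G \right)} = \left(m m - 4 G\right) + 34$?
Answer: $68005$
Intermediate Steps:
$n{\left(m,G \right)} = 34 + m^{2} - 4 G$ ($n{\left(m,G \right)} = \left(m^{2} - 4 G\right) + 34 = 34 + m^{2} - 4 G$)
$l = 1015$ ($l = 34 + 29^{2} - -140 = 34 + 841 + 140 = 1015$)
$\left(629 + \left(5 - 567\right)\right) l = \left(629 + \left(5 - 567\right)\right) 1015 = \left(629 - 562\right) 1015 = 67 \cdot 1015 = 68005$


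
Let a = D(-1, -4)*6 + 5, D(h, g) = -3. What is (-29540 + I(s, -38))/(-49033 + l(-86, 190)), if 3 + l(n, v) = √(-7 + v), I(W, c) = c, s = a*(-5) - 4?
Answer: 1450386808/2404529113 + 29578*√183/2404529113 ≈ 0.60336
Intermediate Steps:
a = -13 (a = -3*6 + 5 = -18 + 5 = -13)
s = 61 (s = -13*(-5) - 4 = 65 - 4 = 61)
l(n, v) = -3 + √(-7 + v)
(-29540 + I(s, -38))/(-49033 + l(-86, 190)) = (-29540 - 38)/(-49033 + (-3 + √(-7 + 190))) = -29578/(-49033 + (-3 + √183)) = -29578/(-49036 + √183)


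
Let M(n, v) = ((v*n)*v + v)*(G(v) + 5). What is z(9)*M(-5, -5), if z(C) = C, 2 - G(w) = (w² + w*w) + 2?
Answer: 52650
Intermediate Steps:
G(w) = -2*w² (G(w) = 2 - ((w² + w*w) + 2) = 2 - ((w² + w²) + 2) = 2 - (2*w² + 2) = 2 - (2 + 2*w²) = 2 + (-2 - 2*w²) = -2*w²)
M(n, v) = (5 - 2*v²)*(v + n*v²) (M(n, v) = ((v*n)*v + v)*(-2*v² + 5) = ((n*v)*v + v)*(5 - 2*v²) = (n*v² + v)*(5 - 2*v²) = (v + n*v²)*(5 - 2*v²) = (5 - 2*v²)*(v + n*v²))
z(9)*M(-5, -5) = 9*(-5*(5 - 2*(-5)² - 2*(-5)*(-5)³ + 5*(-5)*(-5))) = 9*(-5*(5 - 2*25 - 2*(-5)*(-125) + 125)) = 9*(-5*(5 - 50 - 1250 + 125)) = 9*(-5*(-1170)) = 9*5850 = 52650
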